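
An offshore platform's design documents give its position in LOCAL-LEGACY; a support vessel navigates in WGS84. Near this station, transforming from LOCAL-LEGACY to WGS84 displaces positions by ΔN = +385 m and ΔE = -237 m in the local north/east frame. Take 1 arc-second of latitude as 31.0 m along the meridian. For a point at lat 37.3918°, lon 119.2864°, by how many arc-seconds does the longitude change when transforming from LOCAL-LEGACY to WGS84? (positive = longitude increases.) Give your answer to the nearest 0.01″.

At latitude 37.3918°, cos φ = 0.794502.
1″ of longitude at this latitude = 31.00 × cos φ = 24.6295 m, so Δλ = -237.0 / 24.6295 = -9.623″.

Δλ = -9.62″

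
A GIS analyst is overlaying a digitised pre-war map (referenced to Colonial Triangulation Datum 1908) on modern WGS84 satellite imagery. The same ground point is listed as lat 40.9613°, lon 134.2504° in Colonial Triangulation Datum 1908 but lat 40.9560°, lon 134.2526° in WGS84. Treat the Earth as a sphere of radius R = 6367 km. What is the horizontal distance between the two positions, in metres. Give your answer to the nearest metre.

617 m

Δφ = 40.9560° − 40.9613° = -0.0053°; Δλ = 134.2526° − 134.2504° = +0.0022°.
1° along a meridian = πR/180 = 111125 m.
ΔN = Δφ × 111125 = -589.0 m; ΔE = Δλ × 111125 × cos(40.9613°) = +0.0022 × 111125 × 0.755153 = 184.6 m.
Distance = √(ΔE² + ΔN²) = √(184.6² + (-589.0)²) = 617.2 m.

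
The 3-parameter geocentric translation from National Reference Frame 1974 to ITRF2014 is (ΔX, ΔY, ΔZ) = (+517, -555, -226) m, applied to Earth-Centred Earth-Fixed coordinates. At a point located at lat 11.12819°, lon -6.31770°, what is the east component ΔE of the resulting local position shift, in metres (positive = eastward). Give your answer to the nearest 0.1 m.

ΔE = -494.7 m

The local east axis at (φ, λ) is (−sin λ, cos λ, 0), so ΔE = −sin(-6.31770°)·517 + cos(-6.31770°)·(-555) = -494.74 m.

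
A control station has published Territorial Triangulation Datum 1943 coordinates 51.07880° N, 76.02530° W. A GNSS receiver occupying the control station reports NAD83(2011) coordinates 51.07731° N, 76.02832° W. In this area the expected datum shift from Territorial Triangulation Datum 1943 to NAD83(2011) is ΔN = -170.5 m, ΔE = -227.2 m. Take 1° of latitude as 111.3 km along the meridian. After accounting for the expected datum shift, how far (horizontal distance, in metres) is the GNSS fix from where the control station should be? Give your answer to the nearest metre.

Observed coordinate differences: Δφ = -0.00149°, Δλ = -0.00302°.
Converting to metres (1° lat = 111300 m, cos φ = 0.628251): observed ΔN = -165.8 m, observed ΔE = -211.2 m.
Subtracting the expected shift leaves a residual of -165.8 − (-170.5) = 4.7 m north and -211.2 − (-227.2) = 16.0 m east.
Residual distance = √(4.7² + 16.0²) = 16.7 m.

17 m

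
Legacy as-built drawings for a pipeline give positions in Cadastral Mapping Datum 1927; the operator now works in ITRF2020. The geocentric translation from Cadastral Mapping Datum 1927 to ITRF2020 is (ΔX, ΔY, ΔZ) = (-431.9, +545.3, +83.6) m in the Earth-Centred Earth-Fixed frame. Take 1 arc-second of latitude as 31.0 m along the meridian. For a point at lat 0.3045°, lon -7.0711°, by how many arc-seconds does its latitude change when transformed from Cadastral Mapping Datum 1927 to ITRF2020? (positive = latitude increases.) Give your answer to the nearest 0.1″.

Δφ = 2.8″

sin φ = 0.005315, cos φ = 0.999986, sin λ = -0.123101, cos λ = 0.992394.
North component: ΔN = −sin φ cos λ·ΔX − sin φ sin λ·ΔY + cos φ·ΔZ = −(0.005315)(0.992394)(-431.9) − (0.005315)(-0.123101)(545.3) + (0.999986)(83.6) = 86.23 m.
1° of latitude spans 3600 × 31.00 = 111600 m, so Δφ = 86.23 / 111600 × 3600 = 2.782″.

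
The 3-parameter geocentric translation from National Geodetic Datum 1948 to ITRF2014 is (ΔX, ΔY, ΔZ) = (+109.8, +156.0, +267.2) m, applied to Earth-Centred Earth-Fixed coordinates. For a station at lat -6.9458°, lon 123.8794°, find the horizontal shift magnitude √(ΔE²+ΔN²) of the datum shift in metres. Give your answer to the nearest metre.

326 m

At φ = -6.9458°, λ = 123.8794°: sin φ = -0.120930, cos φ = 0.992661, sin λ = 0.830213, cos λ = -0.557447.
ΔE = −sin λ·ΔX + cos λ·ΔY = −(0.830213)·(109.8) + (-0.557447)·(156.0) = -178.12 m.
ΔN = −sin φ cos λ·ΔX − sin φ sin λ·ΔY + cos φ·ΔZ = −(-0.120930)(-0.557447)(109.8) − (-0.120930)(0.830213)(156.0) + (0.992661)(267.2) = 273.50 m.
Horizontal magnitude = √(ΔE² + ΔN²) = √((-178.12)² + 273.50²) = 326.39 m.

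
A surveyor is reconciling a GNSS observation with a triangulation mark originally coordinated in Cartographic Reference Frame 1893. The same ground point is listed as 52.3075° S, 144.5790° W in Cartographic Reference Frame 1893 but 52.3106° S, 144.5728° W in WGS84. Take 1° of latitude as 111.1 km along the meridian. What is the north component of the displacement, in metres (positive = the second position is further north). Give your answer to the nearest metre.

Δφ = -52.3106° − -52.3075° = -0.0031°; Δλ = -144.5728° − -144.5790° = +0.0062°.
ΔN = Δφ × 111100 = -344.4 m; ΔE = Δλ × 111100 × cos(-52.3075°) = +0.0062 × 111100 × 0.611423 = 421.2 m.

ΔN = -344 m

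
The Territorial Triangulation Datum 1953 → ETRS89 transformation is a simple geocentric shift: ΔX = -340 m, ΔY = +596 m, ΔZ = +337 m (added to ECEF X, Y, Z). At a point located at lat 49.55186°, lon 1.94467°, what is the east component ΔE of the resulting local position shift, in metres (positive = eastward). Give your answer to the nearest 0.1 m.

The local east axis at (φ, λ) is (−sin λ, cos λ, 0), so ΔE = −sin(1.94467°)·(-340) + cos(1.94467°)·596 = 607.19 m.

ΔE = 607.2 m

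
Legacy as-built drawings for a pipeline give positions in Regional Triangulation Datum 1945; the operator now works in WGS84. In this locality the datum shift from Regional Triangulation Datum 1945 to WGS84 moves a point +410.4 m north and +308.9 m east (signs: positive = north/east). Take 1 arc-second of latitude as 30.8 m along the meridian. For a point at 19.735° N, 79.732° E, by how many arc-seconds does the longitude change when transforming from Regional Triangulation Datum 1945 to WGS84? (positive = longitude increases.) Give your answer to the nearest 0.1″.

Δλ = 10.7″

At latitude 19.735°, cos φ = 0.941264.
1″ of longitude at this latitude = 30.80 × cos φ = 28.9909 m, so Δλ = 308.9 / 28.9909 = 10.655″.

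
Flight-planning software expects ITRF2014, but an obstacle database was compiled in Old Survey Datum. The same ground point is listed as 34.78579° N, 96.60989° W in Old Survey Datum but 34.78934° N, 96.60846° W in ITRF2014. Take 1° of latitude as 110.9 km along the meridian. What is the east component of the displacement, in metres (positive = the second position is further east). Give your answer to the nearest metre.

Δφ = 34.78934° − 34.78579° = +0.00355°; Δλ = -96.60846° − -96.60989° = +0.00143°.
ΔN = Δφ × 110900 = 393.7 m; ΔE = Δλ × 110900 × cos(34.78579°) = +0.00143 × 110900 × 0.821291 = 130.2 m.

ΔE = 130 m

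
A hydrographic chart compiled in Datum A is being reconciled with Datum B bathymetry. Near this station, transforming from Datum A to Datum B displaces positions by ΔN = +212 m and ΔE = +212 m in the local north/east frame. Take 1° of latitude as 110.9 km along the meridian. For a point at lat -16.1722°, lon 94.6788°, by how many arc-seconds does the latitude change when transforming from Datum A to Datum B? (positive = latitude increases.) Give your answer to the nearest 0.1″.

Δφ = 6.9″

1° of latitude = 110.9 km, so Δφ = 212.0 / 110900 = 0.0019116° = 6.882″.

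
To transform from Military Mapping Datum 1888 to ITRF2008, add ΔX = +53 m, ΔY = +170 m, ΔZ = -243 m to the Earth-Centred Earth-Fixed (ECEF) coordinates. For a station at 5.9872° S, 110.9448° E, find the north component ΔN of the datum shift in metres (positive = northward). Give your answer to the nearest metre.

The local north axis is (−sin φ cos λ, −sin φ sin λ, cos φ), giving ΔN = -1.976 + 16.560 − 241.674 = -227.09 m.

ΔN = -227 m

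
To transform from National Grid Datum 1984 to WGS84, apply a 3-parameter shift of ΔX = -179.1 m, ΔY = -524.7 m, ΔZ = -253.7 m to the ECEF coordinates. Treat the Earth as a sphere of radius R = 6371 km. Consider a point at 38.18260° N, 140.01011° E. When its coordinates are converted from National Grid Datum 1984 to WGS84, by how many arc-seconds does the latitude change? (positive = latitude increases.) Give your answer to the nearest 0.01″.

Δφ = -2.45″

sin φ = 0.618170, cos φ = 0.786045, sin λ = 0.642652, cos λ = -0.766158.
North component: ΔN = −sin φ cos λ·ΔX − sin φ sin λ·ΔY + cos φ·ΔZ = −(0.618170)(-0.766158)(-179.1) − (0.618170)(0.642652)(-524.7) + (0.786045)(-253.7) = -75.80 m.
1° of latitude spans πR/180 = 111195 m, so Δφ = -75.80 / 111195 × 3600 = -2.454″.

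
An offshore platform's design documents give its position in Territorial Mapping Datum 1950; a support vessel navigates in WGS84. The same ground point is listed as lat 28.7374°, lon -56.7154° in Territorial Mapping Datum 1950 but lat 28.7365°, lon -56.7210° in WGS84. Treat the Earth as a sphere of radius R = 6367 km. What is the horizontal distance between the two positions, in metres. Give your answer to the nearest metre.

555 m

Δφ = 28.7365° − 28.7374° = -0.0009°; Δλ = -56.7210° − -56.7154° = -0.0056°.
1° along a meridian = πR/180 = 111125 m.
ΔN = Δφ × 111125 = -100.0 m; ΔE = Δλ × 111125 × cos(28.7374°) = -0.0056 × 111125 × 0.876833 = -545.7 m.
Distance = √(ΔE² + ΔN²) = √((-545.7)² + (-100.0)²) = 554.7 m.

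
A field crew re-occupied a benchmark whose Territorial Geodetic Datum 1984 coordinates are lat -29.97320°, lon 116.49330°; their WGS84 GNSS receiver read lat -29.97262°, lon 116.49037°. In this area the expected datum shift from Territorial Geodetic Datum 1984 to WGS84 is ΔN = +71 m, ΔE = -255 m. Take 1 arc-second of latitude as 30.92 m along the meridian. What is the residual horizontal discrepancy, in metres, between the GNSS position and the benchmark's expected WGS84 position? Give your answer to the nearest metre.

28 m

Observed coordinate differences: Δφ = +0.00058°, Δλ = -0.00293°.
Converting to metres (1° lat = 111312 m, cos φ = 0.866259): observed ΔN = 64.6 m, observed ΔE = -282.5 m.
Subtracting the expected shift leaves a residual of 64.6 − (71) = -6.4 m north and -282.5 − (-255) = -27.5 m east.
Residual distance = √((-6.4)² + (-27.5)²) = 28.3 m.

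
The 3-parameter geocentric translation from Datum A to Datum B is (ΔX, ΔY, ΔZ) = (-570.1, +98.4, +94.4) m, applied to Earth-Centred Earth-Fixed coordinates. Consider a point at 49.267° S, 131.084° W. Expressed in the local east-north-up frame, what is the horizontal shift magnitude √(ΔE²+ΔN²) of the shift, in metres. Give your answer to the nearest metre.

At φ = -49.267°, λ = -131.084°: sin φ = -0.757759, cos φ = 0.652535, sin λ = -0.753747, cos λ = -0.657165.
ΔE = −sin λ·ΔX + cos λ·ΔY = −(-0.753747)·(-570.1) + (-0.657165)·(98.4) = -494.38 m.
ΔN = −sin φ cos λ·ΔX − sin φ sin λ·ΔY + cos φ·ΔZ = −(-0.757759)(-0.657165)(-570.1) − (-0.757759)(-0.753747)(98.4) + (0.652535)(94.4) = 289.29 m.
Horizontal magnitude = √(ΔE² + ΔN²) = √((-494.38)² + 289.29²) = 572.80 m.

573 m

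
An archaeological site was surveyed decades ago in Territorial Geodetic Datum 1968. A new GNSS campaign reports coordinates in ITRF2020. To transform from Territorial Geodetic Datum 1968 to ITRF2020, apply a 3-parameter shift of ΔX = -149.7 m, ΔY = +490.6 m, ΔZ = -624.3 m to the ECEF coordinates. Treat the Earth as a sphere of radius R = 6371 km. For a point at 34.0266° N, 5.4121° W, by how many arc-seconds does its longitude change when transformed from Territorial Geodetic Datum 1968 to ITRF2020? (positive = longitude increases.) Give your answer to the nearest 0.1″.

sin φ = 0.559578, cos φ = 0.828778, sin λ = -0.094319, cos λ = 0.995542.
East component: ΔE = −sin λ·ΔX + cos λ·ΔY = −(-0.094319)(-149.7) + (0.995542)(490.6) = 474.29 m.
1° of latitude spans πR/180 = 111195 m; at latitude φ, 1° of longitude spans that × cos φ = 92155.9 m, so Δλ = 474.29 / 92155.9 × 3600 = 18.528″.

Δλ = 18.5″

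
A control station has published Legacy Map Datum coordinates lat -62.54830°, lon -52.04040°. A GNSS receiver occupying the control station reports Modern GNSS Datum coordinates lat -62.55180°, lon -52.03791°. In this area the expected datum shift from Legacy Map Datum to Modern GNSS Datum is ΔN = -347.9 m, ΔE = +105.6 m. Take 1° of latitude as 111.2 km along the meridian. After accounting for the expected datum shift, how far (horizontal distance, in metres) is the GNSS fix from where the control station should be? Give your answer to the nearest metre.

Observed coordinate differences: Δφ = -0.00350°, Δλ = +0.00249°.
Converting to metres (1° lat = 111200 m, cos φ = 0.461001): observed ΔN = -389.2 m, observed ΔE = 127.6 m.
Subtracting the expected shift leaves a residual of -389.2 − (-347.9) = -41.3 m north and 127.6 − (105.6) = 22.0 m east.
Residual distance = √((-41.3)² + 22.0²) = 46.8 m.

47 m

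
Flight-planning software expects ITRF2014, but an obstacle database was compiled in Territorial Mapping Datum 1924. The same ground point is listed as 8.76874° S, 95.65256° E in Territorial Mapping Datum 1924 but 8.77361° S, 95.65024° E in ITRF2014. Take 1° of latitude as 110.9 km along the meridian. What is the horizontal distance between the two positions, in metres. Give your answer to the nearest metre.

Δφ = -8.77361° − -8.76874° = -0.00487°; Δλ = 95.65024° − 95.65256° = -0.00232°.
ΔN = Δφ × 110900 = -540.1 m; ΔE = Δλ × 110900 × cos(-8.76874°) = -0.00232 × 110900 × 0.988312 = -254.3 m.
Distance = √(ΔE² + ΔN²) = √((-254.3)² + (-540.1)²) = 596.9 m.

597 m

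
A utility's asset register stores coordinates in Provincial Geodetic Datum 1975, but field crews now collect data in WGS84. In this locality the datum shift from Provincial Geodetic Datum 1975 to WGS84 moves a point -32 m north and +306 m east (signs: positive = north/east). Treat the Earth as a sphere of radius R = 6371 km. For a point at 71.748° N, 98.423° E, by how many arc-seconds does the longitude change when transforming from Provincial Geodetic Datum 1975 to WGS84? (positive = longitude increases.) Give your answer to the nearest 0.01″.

Δλ = 31.63″

At latitude 71.748°, cos φ = 0.313197.
One radian of longitude at latitude φ spans R cos φ, so Δλ = ΔE / (R cos φ) = 306.0 / (6371000 × 0.313197) = 1.5335e-04 rad = 31.632″.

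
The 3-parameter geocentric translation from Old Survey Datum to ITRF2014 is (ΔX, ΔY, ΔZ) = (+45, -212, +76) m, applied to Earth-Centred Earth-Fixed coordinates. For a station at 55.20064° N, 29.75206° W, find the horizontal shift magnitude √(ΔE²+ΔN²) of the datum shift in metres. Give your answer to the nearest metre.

178 m

The local east axis at (φ, λ) is (−sin λ, cos λ, 0), so ΔE = −sin(-29.75206°)·45 + cos(-29.75206°)·(-212) = -161.72 m.
The local north axis is (−sin φ cos λ, −sin φ sin λ, cos φ), giving ΔN = -32.081 − 86.389 + 43.374 = -75.10 m.
Horizontal magnitude = √(ΔE² + ΔN²) = √((-161.72)² + (-75.10)²) = 178.31 m.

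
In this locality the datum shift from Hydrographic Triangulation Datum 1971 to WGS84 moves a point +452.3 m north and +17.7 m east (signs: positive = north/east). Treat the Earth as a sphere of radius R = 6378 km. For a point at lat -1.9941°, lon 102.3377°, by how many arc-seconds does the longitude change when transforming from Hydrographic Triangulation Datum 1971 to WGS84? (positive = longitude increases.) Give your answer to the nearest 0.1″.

At latitude -1.9941°, cos φ = 0.999394.
One radian of longitude at latitude φ spans R cos φ, so Δλ = ΔE / (R cos φ) = 17.7 / (6378000 × 0.999394) = 2.7768e-06 rad = 0.573″.

Δλ = 0.6″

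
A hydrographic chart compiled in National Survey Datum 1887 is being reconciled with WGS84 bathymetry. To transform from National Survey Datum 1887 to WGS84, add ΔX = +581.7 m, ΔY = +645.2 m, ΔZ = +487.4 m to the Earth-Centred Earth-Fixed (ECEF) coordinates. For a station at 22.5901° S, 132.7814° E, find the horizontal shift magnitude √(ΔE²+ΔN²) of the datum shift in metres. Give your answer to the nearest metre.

The local east axis at (φ, λ) is (−sin λ, cos λ, 0), so ΔE = −sin(132.7814°)·581.7 + cos(132.7814°)·645.2 = -865.16 m.
The local north axis is (−sin φ cos λ, −sin φ sin λ, cos φ), giving ΔN = -151.769 + 181.906 + 450.005 = 480.14 m.
Horizontal magnitude = √(ΔE² + ΔN²) = √((-865.16)² + 480.14²) = 989.46 m.

989 m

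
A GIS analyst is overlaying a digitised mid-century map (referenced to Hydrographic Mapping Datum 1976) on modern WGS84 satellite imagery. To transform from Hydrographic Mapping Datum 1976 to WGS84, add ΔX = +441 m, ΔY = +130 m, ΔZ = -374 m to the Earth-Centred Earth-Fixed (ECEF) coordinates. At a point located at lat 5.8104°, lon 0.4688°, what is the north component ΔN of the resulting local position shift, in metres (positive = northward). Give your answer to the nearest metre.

ΔN = -417 m

At φ = 5.8104°, λ = 0.4688°: sin φ = 0.101237, cos φ = 0.994862, sin λ = 0.008182, cos λ = 0.999967.
ΔN = −sin φ cos λ·ΔX − sin φ sin λ·ΔY + cos φ·ΔZ = −(0.101237)(0.999967)(441) − (0.101237)(0.008182)(130) + (0.994862)(-374) = -416.83 m.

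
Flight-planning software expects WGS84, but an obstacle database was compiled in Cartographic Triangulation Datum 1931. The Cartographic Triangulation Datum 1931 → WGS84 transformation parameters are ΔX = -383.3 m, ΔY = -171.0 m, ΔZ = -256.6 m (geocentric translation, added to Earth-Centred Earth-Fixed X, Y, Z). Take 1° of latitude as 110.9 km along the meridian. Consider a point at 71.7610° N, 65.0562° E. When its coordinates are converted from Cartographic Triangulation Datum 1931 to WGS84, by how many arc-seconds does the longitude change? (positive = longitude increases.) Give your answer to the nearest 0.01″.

Δλ = 28.57″

sin φ = 0.949759, cos φ = 0.312981, sin λ = 0.906722, cos λ = 0.421729.
East component: ΔE = −sin λ·ΔX + cos λ·ΔY = −(0.906722)(-383.3) + (0.421729)(-171.0) = 275.43 m.
1° of latitude spans 110900 m; at latitude φ, 1° of longitude spans that × cos φ = 34709.6 m, so Δλ = 275.43 / 34709.6 × 3600 = 28.567″.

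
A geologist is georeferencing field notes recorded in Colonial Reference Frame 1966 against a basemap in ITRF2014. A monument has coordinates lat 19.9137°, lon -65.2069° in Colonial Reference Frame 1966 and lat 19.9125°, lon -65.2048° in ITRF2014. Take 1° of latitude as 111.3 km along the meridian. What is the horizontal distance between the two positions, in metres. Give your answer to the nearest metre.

Δφ = 19.9125° − 19.9137° = -0.0012°; Δλ = -65.2048° − -65.2069° = +0.0021°.
ΔN = Δφ × 111300 = -133.6 m; ΔE = Δλ × 111300 × cos(19.9137°) = +0.0021 × 111300 × 0.940207 = 219.8 m.
Distance = √(ΔE² + ΔN²) = √(219.8² + (-133.6)²) = 257.2 m.

257 m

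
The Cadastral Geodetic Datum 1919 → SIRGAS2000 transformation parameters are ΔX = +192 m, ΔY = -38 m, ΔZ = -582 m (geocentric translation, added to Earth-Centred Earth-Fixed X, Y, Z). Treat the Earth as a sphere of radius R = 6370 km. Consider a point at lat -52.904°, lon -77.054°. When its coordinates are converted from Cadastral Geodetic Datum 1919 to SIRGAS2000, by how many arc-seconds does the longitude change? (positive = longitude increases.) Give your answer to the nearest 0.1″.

sin φ = -0.797626, cos φ = 0.603152, sin λ = -0.974582, cos λ = 0.224033.
East component: ΔE = −sin λ·ΔX + cos λ·ΔY = −(-0.974582)(192) + (0.224033)(-38) = 178.61 m.
1° of latitude spans πR/180 = 111177 m; at latitude φ, 1° of longitude spans that × cos φ = 67056.9 m, so Δλ = 178.61 / 67056.9 × 3600 = 9.589″.

Δλ = 9.6″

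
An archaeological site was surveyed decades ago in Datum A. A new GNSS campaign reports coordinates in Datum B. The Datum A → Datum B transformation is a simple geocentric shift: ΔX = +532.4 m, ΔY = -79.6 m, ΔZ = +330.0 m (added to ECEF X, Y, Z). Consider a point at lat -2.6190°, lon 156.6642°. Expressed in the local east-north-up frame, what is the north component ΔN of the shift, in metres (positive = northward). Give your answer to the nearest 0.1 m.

The local north axis is (−sin φ cos λ, −sin φ sin λ, cos φ), giving ΔN = -22.338 − 1.441 + 329.655 = 305.88 m.

ΔN = 305.9 m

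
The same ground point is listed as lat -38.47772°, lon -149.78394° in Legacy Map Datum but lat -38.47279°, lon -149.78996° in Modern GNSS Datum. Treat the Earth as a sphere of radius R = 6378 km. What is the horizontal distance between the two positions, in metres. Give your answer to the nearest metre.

759 m

Δφ = -38.47279° − -38.47772° = +0.00493°; Δλ = -149.78996° − -149.78394° = -0.00602°.
1° along a meridian = πR/180 = 111317 m.
ΔN = Δφ × 111317 = 548.8 m; ΔE = Δλ × 111317 × cos(-38.47772°) = -0.00602 × 111317 × 0.782850 = -524.6 m.
Distance = √(ΔE² + ΔN²) = √((-524.6)² + 548.8²) = 759.2 m.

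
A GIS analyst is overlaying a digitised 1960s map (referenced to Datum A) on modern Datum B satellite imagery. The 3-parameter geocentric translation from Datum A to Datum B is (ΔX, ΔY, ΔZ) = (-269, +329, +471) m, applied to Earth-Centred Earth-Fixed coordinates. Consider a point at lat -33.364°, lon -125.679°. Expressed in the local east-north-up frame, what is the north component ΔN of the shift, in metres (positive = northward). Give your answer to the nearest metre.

The local north axis is (−sin φ cos λ, −sin φ sin λ, cos φ), giving ΔN = 86.284 − 146.973 + 393.376 = 332.69 m.

ΔN = 333 m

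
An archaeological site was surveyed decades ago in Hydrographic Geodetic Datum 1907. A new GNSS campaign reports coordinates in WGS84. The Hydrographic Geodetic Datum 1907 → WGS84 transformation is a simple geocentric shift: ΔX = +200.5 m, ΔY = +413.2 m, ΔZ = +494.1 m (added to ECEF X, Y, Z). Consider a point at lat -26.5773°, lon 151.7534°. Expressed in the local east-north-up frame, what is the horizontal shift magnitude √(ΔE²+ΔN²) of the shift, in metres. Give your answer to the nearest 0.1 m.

The local east axis at (φ, λ) is (−sin λ, cos λ, 0), so ΔE = −sin(151.7534°)·200.5 + cos(151.7534°)·413.2 = -458.89 m.
The local north axis is (−sin φ cos λ, −sin φ sin λ, cos φ), giving ΔN = -79.023 + 87.492 + 441.889 = 450.36 m.
Horizontal magnitude = √(ΔE² + ΔN²) = √((-458.89)² + 450.36²) = 642.96 m.

643.0 m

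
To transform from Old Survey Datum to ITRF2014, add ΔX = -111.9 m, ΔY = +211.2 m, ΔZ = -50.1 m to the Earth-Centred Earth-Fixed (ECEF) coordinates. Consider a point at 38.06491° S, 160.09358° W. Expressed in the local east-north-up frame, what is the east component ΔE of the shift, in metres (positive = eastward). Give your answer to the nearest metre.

At φ = -38.06491°, λ = -160.09358°: sin φ = -0.616554, cos φ = 0.787313, sin λ = -0.340485, cos λ = -0.940250.
ΔE = −sin λ·ΔX + cos λ·ΔY = −(-0.340485)·(-111.9) + (-0.940250)·(211.2) = -236.68 m.

ΔE = -237 m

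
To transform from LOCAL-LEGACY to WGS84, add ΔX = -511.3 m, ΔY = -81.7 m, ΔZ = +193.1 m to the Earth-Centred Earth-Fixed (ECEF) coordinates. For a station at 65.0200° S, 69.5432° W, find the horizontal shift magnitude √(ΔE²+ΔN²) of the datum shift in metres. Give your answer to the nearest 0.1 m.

The local east axis at (φ, λ) is (−sin λ, cos λ, 0), so ΔE = −sin(-69.5432°)·(-511.3) + cos(-69.5432°)·(-81.7) = -507.61 m.
The local north axis is (−sin φ cos λ, −sin φ sin λ, cos φ), giving ΔN = -161.983 + 69.387 + 81.546 = -11.05 m.
Horizontal magnitude = √(ΔE² + ΔN²) = √((-507.61)² + (-11.05)²) = 507.73 m.

507.7 m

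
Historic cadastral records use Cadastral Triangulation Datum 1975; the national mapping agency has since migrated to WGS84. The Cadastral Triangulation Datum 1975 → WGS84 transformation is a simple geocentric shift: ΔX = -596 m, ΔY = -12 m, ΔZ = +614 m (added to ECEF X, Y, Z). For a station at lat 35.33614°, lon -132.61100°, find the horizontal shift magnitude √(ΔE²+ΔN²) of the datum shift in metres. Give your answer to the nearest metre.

At φ = 35.33614°, λ = -132.61100°: sin φ = 0.578372, cos φ = 0.815773, sin λ = -0.735967, cos λ = -0.677017.
ΔE = −sin λ·ΔX + cos λ·ΔY = −(-0.735967)·(-596) + (-0.677017)·(-12) = -430.51 m.
ΔN = −sin φ cos λ·ΔX − sin φ sin λ·ΔY + cos φ·ΔZ = −(0.578372)(-0.677017)(-596) − (0.578372)(-0.735967)(-12) + (0.815773)(614) = 262.40 m.
Horizontal magnitude = √(ΔE² + ΔN²) = √((-430.51)² + 262.40²) = 504.18 m.

504 m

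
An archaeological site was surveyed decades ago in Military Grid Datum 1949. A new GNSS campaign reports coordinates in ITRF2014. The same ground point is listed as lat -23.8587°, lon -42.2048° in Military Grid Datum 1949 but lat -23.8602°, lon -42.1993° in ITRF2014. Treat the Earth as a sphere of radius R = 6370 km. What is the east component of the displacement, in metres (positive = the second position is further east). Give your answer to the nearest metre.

Δφ = -23.8602° − -23.8587° = -0.0015°; Δλ = -42.1993° − -42.2048° = +0.0055°.
1° along a meridian = πR/180 = 111177 m.
ΔN = Δφ × 111177 = -166.8 m; ΔE = Δλ × 111177 × cos(-23.8587°) = +0.0055 × 111177 × 0.914546 = 559.2 m.

ΔE = 559 m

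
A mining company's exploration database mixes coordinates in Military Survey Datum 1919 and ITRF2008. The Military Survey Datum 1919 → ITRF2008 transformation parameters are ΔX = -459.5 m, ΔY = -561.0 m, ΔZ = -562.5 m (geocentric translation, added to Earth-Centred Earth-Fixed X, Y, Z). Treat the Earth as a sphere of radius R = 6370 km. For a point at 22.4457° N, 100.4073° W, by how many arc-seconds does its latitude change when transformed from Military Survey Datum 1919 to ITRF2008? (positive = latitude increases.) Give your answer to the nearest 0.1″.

sin φ = 0.381808, cos φ = 0.924242, sin λ = -0.983548, cos λ = -0.180644.
North component: ΔN = −sin φ cos λ·ΔX − sin φ sin λ·ΔY + cos φ·ΔZ = −(0.381808)(-0.180644)(-459.5) − (0.381808)(-0.983548)(-561.0) + (0.924242)(-562.5) = -762.25 m.
1° of latitude spans πR/180 = 111177 m, so Δφ = -762.25 / 111177 × 3600 = -24.682″.

Δφ = -24.7″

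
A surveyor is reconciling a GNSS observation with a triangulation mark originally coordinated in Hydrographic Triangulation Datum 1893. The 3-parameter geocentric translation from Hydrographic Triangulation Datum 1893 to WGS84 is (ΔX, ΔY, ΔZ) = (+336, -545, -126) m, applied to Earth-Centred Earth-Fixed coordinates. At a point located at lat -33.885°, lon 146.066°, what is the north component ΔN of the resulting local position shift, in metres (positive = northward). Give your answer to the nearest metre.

ΔN = -430 m

At φ = -33.885°, λ = 146.066°: sin φ = -0.557528, cos φ = 0.830158, sin λ = 0.558238, cos λ = -0.829681.
ΔN = −sin φ cos λ·ΔX − sin φ sin λ·ΔY + cos φ·ΔZ = −(-0.557528)(-0.829681)(336) − (-0.557528)(0.558238)(-545) + (0.830158)(-126) = -429.65 m.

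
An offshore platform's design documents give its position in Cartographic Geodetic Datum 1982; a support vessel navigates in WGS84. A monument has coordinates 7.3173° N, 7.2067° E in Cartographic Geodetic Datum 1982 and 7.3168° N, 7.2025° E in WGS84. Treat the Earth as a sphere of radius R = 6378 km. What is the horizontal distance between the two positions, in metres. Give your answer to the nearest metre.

467 m

Δφ = 7.3168° − 7.3173° = -0.0005°; Δλ = 7.2025° − 7.2067° = -0.0042°.
1° along a meridian = πR/180 = 111317 m.
ΔN = Δφ × 111317 = -55.7 m; ΔE = Δλ × 111317 × cos(7.3173°) = -0.0042 × 111317 × 0.991856 = -463.7 m.
Distance = √(ΔE² + ΔN²) = √((-463.7)² + (-55.7)²) = 467.1 m.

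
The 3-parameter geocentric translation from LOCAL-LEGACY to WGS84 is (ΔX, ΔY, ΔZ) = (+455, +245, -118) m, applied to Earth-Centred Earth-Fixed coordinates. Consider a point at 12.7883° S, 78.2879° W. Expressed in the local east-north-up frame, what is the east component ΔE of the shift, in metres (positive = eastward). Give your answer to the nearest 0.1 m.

ΔE = 495.3 m

The local east axis at (φ, λ) is (−sin λ, cos λ, 0), so ΔE = −sin(-78.2879°)·455 + cos(-78.2879°)·245 = 495.26 m.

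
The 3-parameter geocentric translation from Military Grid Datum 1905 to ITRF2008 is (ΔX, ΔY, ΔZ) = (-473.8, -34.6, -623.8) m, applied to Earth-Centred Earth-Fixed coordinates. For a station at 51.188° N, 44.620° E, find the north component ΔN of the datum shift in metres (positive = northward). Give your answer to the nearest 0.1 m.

At φ = 51.188°, λ = 44.620°: sin φ = 0.779207, cos φ = 0.626767, sin λ = 0.702402, cos λ = 0.711781.
ΔN = −sin φ cos λ·ΔX − sin φ sin λ·ΔY + cos φ·ΔZ = −(0.779207)(0.711781)(-473.8) − (0.779207)(0.702402)(-34.6) + (0.626767)(-623.8) = -109.26 m.

ΔN = -109.3 m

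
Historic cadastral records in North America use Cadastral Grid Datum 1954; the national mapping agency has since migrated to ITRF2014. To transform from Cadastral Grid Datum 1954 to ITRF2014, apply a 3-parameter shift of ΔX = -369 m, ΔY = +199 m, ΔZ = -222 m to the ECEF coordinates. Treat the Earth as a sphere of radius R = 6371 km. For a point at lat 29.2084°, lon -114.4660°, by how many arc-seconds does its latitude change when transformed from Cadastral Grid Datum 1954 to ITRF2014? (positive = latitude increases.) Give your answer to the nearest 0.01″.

sin φ = 0.487988, cos φ = 0.872851, sin λ = -0.910207, cos λ = -0.414153.
North component: ΔN = −sin φ cos λ·ΔX − sin φ sin λ·ΔY + cos φ·ΔZ = −(0.487988)(-0.414153)(-369) − (0.487988)(-0.910207)(199) + (0.872851)(-222) = -179.96 m.
1° of latitude spans πR/180 = 111195 m, so Δφ = -179.96 / 111195 × 3600 = -5.826″.

Δφ = -5.83″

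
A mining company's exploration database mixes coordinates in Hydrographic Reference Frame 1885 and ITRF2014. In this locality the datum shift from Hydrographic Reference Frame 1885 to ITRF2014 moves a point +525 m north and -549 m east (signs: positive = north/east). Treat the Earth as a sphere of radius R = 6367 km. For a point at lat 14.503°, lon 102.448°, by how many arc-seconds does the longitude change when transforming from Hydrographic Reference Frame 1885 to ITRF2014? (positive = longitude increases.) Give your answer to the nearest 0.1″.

Δλ = -18.4″

At latitude 14.503°, cos φ = 0.968135.
One radian of longitude at latitude φ spans R cos φ, so Δλ = ΔE / (R cos φ) = -549.0 / (6367000 × 0.968135) = -8.9064e-05 rad = -18.371″.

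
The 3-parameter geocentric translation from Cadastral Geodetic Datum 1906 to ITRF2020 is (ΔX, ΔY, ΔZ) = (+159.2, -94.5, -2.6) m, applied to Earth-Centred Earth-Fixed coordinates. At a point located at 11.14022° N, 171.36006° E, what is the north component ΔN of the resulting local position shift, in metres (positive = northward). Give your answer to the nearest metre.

ΔN = 31 m

The local north axis is (−sin φ cos λ, −sin φ sin λ, cos φ), giving ΔN = 30.410 + 2.743 − 2.551 = 30.60 m.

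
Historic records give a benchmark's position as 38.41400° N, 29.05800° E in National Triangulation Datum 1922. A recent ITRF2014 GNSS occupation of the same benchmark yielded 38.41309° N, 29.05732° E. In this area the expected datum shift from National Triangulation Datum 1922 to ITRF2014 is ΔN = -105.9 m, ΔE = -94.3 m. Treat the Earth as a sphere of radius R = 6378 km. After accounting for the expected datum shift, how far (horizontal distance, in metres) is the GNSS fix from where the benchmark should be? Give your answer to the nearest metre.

Observed coordinate differences: Δφ = -0.00091°, Δλ = -0.00068°.
Converting to metres (1° lat = 111317 m, cos φ = 0.783542): observed ΔN = -101.3 m, observed ΔE = -59.3 m.
Subtracting the expected shift leaves a residual of -101.3 − (-105.9) = 4.6 m north and -59.3 − (-94.3) = 35.0 m east.
Residual distance = √(4.6² + 35.0²) = 35.3 m.

35 m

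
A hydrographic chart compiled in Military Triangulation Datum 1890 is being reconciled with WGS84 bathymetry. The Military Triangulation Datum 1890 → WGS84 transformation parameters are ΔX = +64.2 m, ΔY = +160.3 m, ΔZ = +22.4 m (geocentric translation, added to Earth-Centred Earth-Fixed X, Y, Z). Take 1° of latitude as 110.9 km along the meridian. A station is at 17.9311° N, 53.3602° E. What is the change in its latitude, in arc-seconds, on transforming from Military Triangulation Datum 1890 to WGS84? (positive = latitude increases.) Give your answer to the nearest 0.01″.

sin φ = 0.307873, cos φ = 0.951427, sin λ = 0.802403, cos λ = 0.596782.
North component: ΔN = −sin φ cos λ·ΔX − sin φ sin λ·ΔY + cos φ·ΔZ = −(0.307873)(0.596782)(64.2) − (0.307873)(0.802403)(160.3) + (0.951427)(22.4) = -30.08 m.
1° of latitude spans 110900 m, so Δφ = -30.08 / 110900 × 3600 = -0.977″.

Δφ = -0.98″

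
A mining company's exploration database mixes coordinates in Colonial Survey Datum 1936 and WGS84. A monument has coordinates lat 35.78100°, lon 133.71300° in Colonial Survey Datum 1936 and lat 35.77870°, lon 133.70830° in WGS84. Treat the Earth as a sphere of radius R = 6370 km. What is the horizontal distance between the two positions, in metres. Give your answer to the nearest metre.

495 m

Δφ = 35.77870° − 35.78100° = -0.00230°; Δλ = 133.70830° − 133.71300° = -0.00470°.
1° along a meridian = πR/180 = 111177 m.
ΔN = Δφ × 111177 = -255.7 m; ΔE = Δλ × 111177 × cos(35.78100°) = -0.00470 × 111177 × 0.811258 = -423.9 m.
Distance = √(ΔE² + ΔN²) = √((-423.9)² + (-255.7)²) = 495.1 m.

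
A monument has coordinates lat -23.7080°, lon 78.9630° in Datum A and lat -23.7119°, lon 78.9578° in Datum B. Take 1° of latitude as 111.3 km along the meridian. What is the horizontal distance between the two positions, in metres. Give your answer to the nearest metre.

685 m

Δφ = -23.7119° − -23.7080° = -0.0039°; Δλ = 78.9578° − 78.9630° = -0.0052°.
ΔN = Δφ × 111300 = -434.1 m; ΔE = Δλ × 111300 × cos(-23.7080°) = -0.0052 × 111300 × 0.915606 = -529.9 m.
Distance = √(ΔE² + ΔN²) = √((-529.9)² + (-434.1)²) = 685.0 m.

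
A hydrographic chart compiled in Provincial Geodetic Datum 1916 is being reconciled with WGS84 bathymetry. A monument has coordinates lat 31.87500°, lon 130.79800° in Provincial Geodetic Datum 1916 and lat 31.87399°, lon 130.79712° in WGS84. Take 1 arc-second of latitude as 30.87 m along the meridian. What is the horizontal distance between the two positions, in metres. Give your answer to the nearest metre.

140 m

Δφ = 31.87399° − 31.87500° = -0.00101°; Δλ = 130.79712° − 130.79800° = -0.00088°.
1° of latitude = 3600 × 30.87 = 111132 m.
ΔN = Δφ × 111132 = -112.2 m; ΔE = Δλ × 111132 × cos(31.87500°) = -0.00088 × 111132 × 0.849202 = -83.0 m.
Distance = √(ΔE² + ΔN²) = √((-83.0)² + (-112.2)²) = 139.6 m.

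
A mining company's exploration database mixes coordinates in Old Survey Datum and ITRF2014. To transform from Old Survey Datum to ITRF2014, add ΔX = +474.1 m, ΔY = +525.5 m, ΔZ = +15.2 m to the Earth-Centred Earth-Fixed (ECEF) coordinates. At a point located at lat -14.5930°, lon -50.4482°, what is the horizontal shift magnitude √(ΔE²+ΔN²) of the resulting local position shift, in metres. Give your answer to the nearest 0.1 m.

The local east axis at (φ, λ) is (−sin λ, cos λ, 0), so ΔE = −sin(-50.4482°)·474.1 + cos(-50.4482°)·525.5 = 700.18 m.
The local north axis is (−sin φ cos λ, −sin φ sin λ, cos φ), giving ΔN = 76.063 − 102.087 + 14.710 = -11.31 m.
Horizontal magnitude = √(ΔE² + ΔN²) = √(700.18² + (-11.31)²) = 700.27 m.

700.3 m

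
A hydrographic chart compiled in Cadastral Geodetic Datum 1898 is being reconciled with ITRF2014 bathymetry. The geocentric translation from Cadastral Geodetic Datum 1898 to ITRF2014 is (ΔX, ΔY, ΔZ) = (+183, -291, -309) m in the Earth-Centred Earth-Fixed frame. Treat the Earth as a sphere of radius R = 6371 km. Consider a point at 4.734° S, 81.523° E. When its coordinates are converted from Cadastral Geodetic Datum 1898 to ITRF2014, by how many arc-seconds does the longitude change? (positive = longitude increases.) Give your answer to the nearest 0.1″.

Δλ = -7.3″

sin φ = -0.082530, cos φ = 0.996589, sin λ = 0.989075, cos λ = 0.147412.
East component: ΔE = −sin λ·ΔX + cos λ·ΔY = −(0.989075)(183) + (0.147412)(-291) = -223.90 m.
1° of latitude spans πR/180 = 111195 m; at latitude φ, 1° of longitude spans that × cos φ = 110815.6 m, so Δλ = -223.90 / 110815.6 × 3600 = -7.274″.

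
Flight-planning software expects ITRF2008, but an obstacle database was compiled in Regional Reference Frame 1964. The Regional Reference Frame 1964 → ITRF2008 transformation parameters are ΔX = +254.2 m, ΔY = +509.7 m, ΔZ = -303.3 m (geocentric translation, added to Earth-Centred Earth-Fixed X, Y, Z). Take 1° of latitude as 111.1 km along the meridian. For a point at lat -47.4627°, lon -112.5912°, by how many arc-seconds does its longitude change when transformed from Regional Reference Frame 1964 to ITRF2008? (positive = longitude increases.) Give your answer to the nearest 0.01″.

Δλ = 1.86″

sin φ = -0.736837, cos φ = 0.676070, sin λ = -0.923269, cos λ = -0.384154.
East component: ΔE = −sin λ·ΔX + cos λ·ΔY = −(-0.923269)(254.2) + (-0.384154)(509.7) = 38.89 m.
1° of latitude spans 111100 m; at latitude φ, 1° of longitude spans that × cos φ = 75111.4 m, so Δλ = 38.89 / 75111.4 × 3600 = 1.864″.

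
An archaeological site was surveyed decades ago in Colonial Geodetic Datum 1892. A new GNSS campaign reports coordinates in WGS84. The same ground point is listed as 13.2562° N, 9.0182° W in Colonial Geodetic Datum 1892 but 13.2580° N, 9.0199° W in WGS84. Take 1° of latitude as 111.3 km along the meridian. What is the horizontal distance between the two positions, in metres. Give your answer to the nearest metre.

272 m

Δφ = 13.2580° − 13.2562° = +0.0018°; Δλ = -9.0199° − -9.0182° = -0.0017°.
ΔN = Δφ × 111300 = 200.3 m; ΔE = Δλ × 111300 × cos(13.2562°) = -0.0017 × 111300 × 0.973354 = -184.2 m.
Distance = √(ΔE² + ΔN²) = √((-184.2)² + 200.3²) = 272.1 m.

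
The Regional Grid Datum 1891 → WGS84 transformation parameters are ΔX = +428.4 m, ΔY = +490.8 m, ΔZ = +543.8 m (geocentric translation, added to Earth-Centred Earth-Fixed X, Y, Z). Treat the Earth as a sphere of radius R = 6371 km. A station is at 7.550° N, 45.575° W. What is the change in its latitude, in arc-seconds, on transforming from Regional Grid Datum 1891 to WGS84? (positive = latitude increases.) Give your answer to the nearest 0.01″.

Δφ = 17.67″

sin φ = 0.131391, cos φ = 0.991331, sin λ = -0.714167, cos λ = 0.699975.
North component: ΔN = −sin φ cos λ·ΔX − sin φ sin λ·ΔY + cos φ·ΔZ = −(0.131391)(0.699975)(428.4) − (0.131391)(-0.714167)(490.8) + (0.991331)(543.8) = 545.74 m.
1° of latitude spans πR/180 = 111195 m, so Δφ = 545.74 / 111195 × 3600 = 17.669″.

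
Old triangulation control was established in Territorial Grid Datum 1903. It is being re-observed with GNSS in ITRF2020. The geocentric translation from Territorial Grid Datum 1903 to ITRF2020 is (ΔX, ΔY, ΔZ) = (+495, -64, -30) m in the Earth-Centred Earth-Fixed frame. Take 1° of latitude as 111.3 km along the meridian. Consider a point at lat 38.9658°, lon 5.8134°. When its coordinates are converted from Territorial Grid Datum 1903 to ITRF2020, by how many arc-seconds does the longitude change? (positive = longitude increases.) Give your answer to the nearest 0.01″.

sin φ = 0.628856, cos φ = 0.777521, sin λ = 0.101289, cos λ = 0.994857.
East component: ΔE = −sin λ·ΔX + cos λ·ΔY = −(0.101289)(495) + (0.994857)(-64) = -113.81 m.
1° of latitude spans 111300 m; at latitude φ, 1° of longitude spans that × cos φ = 86538.1 m, so Δλ = -113.81 / 86538.1 × 3600 = -4.734″.

Δλ = -4.73″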